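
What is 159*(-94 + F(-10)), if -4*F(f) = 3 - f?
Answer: -61851/4 ≈ -15463.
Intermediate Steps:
F(f) = -3/4 + f/4 (F(f) = -(3 - f)/4 = -3/4 + f/4)
159*(-94 + F(-10)) = 159*(-94 + (-3/4 + (1/4)*(-10))) = 159*(-94 + (-3/4 - 5/2)) = 159*(-94 - 13/4) = 159*(-389/4) = -61851/4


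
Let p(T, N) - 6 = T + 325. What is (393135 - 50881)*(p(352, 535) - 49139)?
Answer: -16584259824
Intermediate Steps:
p(T, N) = 331 + T (p(T, N) = 6 + (T + 325) = 6 + (325 + T) = 331 + T)
(393135 - 50881)*(p(352, 535) - 49139) = (393135 - 50881)*((331 + 352) - 49139) = 342254*(683 - 49139) = 342254*(-48456) = -16584259824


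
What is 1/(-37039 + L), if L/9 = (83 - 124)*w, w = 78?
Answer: -1/65821 ≈ -1.5193e-5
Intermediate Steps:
L = -28782 (L = 9*((83 - 124)*78) = 9*(-41*78) = 9*(-3198) = -28782)
1/(-37039 + L) = 1/(-37039 - 28782) = 1/(-65821) = -1/65821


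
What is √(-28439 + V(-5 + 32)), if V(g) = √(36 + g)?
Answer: √(-28439 + 3*√7) ≈ 168.62*I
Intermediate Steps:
√(-28439 + V(-5 + 32)) = √(-28439 + √(36 + (-5 + 32))) = √(-28439 + √(36 + 27)) = √(-28439 + √63) = √(-28439 + 3*√7)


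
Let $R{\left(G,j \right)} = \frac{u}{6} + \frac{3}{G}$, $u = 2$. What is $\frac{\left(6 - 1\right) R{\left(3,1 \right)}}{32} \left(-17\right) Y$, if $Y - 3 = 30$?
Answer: $- \frac{935}{8} \approx -116.88$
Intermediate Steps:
$Y = 33$ ($Y = 3 + 30 = 33$)
$R{\left(G,j \right)} = \frac{1}{3} + \frac{3}{G}$ ($R{\left(G,j \right)} = \frac{2}{6} + \frac{3}{G} = 2 \cdot \frac{1}{6} + \frac{3}{G} = \frac{1}{3} + \frac{3}{G}$)
$\frac{\left(6 - 1\right) R{\left(3,1 \right)}}{32} \left(-17\right) Y = \frac{\left(6 - 1\right) \frac{9 + 3}{3 \cdot 3}}{32} \left(-17\right) 33 = 5 \cdot \frac{1}{3} \cdot \frac{1}{3} \cdot 12 \cdot \frac{1}{32} \left(-17\right) 33 = 5 \cdot \frac{4}{3} \cdot \frac{1}{32} \left(-17\right) 33 = \frac{20}{3} \cdot \frac{1}{32} \left(-17\right) 33 = \frac{5}{24} \left(-17\right) 33 = \left(- \frac{85}{24}\right) 33 = - \frac{935}{8}$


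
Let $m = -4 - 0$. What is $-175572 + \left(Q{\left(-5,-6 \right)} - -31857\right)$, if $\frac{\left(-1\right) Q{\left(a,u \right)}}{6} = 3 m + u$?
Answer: $-143607$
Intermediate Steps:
$m = -4$ ($m = -4 + 0 = -4$)
$Q{\left(a,u \right)} = 72 - 6 u$ ($Q{\left(a,u \right)} = - 6 \left(3 \left(-4\right) + u\right) = - 6 \left(-12 + u\right) = 72 - 6 u$)
$-175572 + \left(Q{\left(-5,-6 \right)} - -31857\right) = -175572 + \left(\left(72 - -36\right) - -31857\right) = -175572 + \left(\left(72 + 36\right) + 31857\right) = -175572 + \left(108 + 31857\right) = -175572 + 31965 = -143607$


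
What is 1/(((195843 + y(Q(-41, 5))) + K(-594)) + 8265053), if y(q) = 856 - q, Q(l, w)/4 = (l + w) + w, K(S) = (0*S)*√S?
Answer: 1/8461876 ≈ 1.1818e-7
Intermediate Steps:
K(S) = 0 (K(S) = 0*√S = 0)
Q(l, w) = 4*l + 8*w (Q(l, w) = 4*((l + w) + w) = 4*(l + 2*w) = 4*l + 8*w)
1/(((195843 + y(Q(-41, 5))) + K(-594)) + 8265053) = 1/(((195843 + (856 - (4*(-41) + 8*5))) + 0) + 8265053) = 1/(((195843 + (856 - (-164 + 40))) + 0) + 8265053) = 1/(((195843 + (856 - 1*(-124))) + 0) + 8265053) = 1/(((195843 + (856 + 124)) + 0) + 8265053) = 1/(((195843 + 980) + 0) + 8265053) = 1/((196823 + 0) + 8265053) = 1/(196823 + 8265053) = 1/8461876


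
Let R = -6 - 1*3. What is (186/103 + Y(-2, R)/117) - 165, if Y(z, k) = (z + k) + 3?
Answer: -1967477/12051 ≈ -163.26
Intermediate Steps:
R = -9 (R = -6 - 3 = -9)
Y(z, k) = 3 + k + z (Y(z, k) = (k + z) + 3 = 3 + k + z)
(186/103 + Y(-2, R)/117) - 165 = (186/103 + (3 - 9 - 2)/117) - 165 = (186*(1/103) - 8*1/117) - 165 = (186/103 - 8/117) - 165 = 20938/12051 - 165 = -1967477/12051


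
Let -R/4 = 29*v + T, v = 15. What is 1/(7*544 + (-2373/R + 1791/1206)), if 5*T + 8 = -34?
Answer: 190548/726154747 ≈ 0.00026241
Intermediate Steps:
T = -42/5 (T = -8/5 + (1/5)*(-34) = -8/5 - 34/5 = -42/5 ≈ -8.4000)
R = -8532/5 (R = -4*(29*15 - 42/5) = -4*(435 - 42/5) = -4*2133/5 = -8532/5 ≈ -1706.4)
1/(7*544 + (-2373/R + 1791/1206)) = 1/(7*544 + (-2373/(-8532/5) + 1791/1206)) = 1/(3808 + (-2373*(-5/8532) + 1791*(1/1206))) = 1/(3808 + (3955/2844 + 199/134)) = 1/(3808 + 547963/190548) = 1/(726154747/190548) = 190548/726154747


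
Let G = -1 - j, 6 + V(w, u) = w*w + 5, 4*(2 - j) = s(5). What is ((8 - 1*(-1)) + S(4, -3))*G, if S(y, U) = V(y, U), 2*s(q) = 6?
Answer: -54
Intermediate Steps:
s(q) = 3 (s(q) = (1/2)*6 = 3)
j = 5/4 (j = 2 - 1/4*3 = 2 - 3/4 = 5/4 ≈ 1.2500)
V(w, u) = -1 + w**2 (V(w, u) = -6 + (w*w + 5) = -6 + (w**2 + 5) = -6 + (5 + w**2) = -1 + w**2)
S(y, U) = -1 + y**2
G = -9/4 (G = -1 - 1*5/4 = -1 - 5/4 = -9/4 ≈ -2.2500)
((8 - 1*(-1)) + S(4, -3))*G = ((8 - 1*(-1)) + (-1 + 4**2))*(-9/4) = ((8 + 1) + (-1 + 16))*(-9/4) = (9 + 15)*(-9/4) = 24*(-9/4) = -54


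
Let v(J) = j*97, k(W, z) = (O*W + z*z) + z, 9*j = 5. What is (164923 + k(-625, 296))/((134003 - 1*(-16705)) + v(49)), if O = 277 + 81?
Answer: 261765/1356857 ≈ 0.19292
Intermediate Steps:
j = 5/9 (j = (1/9)*5 = 5/9 ≈ 0.55556)
O = 358
k(W, z) = z + z**2 + 358*W (k(W, z) = (358*W + z*z) + z = (358*W + z**2) + z = (z**2 + 358*W) + z = z + z**2 + 358*W)
v(J) = 485/9 (v(J) = (5/9)*97 = 485/9)
(164923 + k(-625, 296))/((134003 - 1*(-16705)) + v(49)) = (164923 + (296 + 296**2 + 358*(-625)))/((134003 - 1*(-16705)) + 485/9) = (164923 + (296 + 87616 - 223750))/((134003 + 16705) + 485/9) = (164923 - 135838)/(150708 + 485/9) = 29085/(1356857/9) = 29085*(9/1356857) = 261765/1356857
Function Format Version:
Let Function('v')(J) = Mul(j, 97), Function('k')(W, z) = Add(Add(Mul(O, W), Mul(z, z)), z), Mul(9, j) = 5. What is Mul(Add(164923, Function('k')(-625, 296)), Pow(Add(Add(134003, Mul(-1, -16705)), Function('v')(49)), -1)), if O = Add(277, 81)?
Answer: Rational(261765, 1356857) ≈ 0.19292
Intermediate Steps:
j = Rational(5, 9) (j = Mul(Rational(1, 9), 5) = Rational(5, 9) ≈ 0.55556)
O = 358
Function('k')(W, z) = Add(z, Pow(z, 2), Mul(358, W)) (Function('k')(W, z) = Add(Add(Mul(358, W), Mul(z, z)), z) = Add(Add(Mul(358, W), Pow(z, 2)), z) = Add(Add(Pow(z, 2), Mul(358, W)), z) = Add(z, Pow(z, 2), Mul(358, W)))
Function('v')(J) = Rational(485, 9) (Function('v')(J) = Mul(Rational(5, 9), 97) = Rational(485, 9))
Mul(Add(164923, Function('k')(-625, 296)), Pow(Add(Add(134003, Mul(-1, -16705)), Function('v')(49)), -1)) = Mul(Add(164923, Add(296, Pow(296, 2), Mul(358, -625))), Pow(Add(Add(134003, Mul(-1, -16705)), Rational(485, 9)), -1)) = Mul(Add(164923, Add(296, 87616, -223750)), Pow(Add(Add(134003, 16705), Rational(485, 9)), -1)) = Mul(Add(164923, -135838), Pow(Add(150708, Rational(485, 9)), -1)) = Mul(29085, Pow(Rational(1356857, 9), -1)) = Mul(29085, Rational(9, 1356857)) = Rational(261765, 1356857)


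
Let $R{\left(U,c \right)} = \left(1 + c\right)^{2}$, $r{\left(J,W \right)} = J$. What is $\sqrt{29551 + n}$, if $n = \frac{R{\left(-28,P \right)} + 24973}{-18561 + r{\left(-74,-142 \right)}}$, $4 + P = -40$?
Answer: $\frac{9 \sqrt{126684885605}}{18635} \approx 171.9$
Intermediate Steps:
$P = -44$ ($P = -4 - 40 = -44$)
$n = - \frac{26822}{18635}$ ($n = \frac{\left(1 - 44\right)^{2} + 24973}{-18561 - 74} = \frac{\left(-43\right)^{2} + 24973}{-18635} = \left(1849 + 24973\right) \left(- \frac{1}{18635}\right) = 26822 \left(- \frac{1}{18635}\right) = - \frac{26822}{18635} \approx -1.4393$)
$\sqrt{29551 + n} = \sqrt{29551 - \frac{26822}{18635}} = \sqrt{\frac{550656063}{18635}} = \frac{9 \sqrt{126684885605}}{18635}$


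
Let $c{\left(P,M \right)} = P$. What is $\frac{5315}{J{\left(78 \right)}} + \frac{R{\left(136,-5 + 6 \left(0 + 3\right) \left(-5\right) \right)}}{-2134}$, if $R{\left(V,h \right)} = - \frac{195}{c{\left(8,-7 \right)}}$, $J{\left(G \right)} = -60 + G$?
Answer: $\frac{45370595}{153648} \approx 295.29$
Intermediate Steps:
$R{\left(V,h \right)} = - \frac{195}{8}$
$\frac{5315}{J{\left(78 \right)}} + \frac{R{\left(136,-5 + 6 \left(0 + 3\right) \left(-5\right) \right)}}{-2134} = \frac{5315}{-60 + 78} - \frac{195}{8 \left(-2134\right)} = \frac{5315}{18} - - \frac{195}{17072} = 5315 \cdot \frac{1}{18} + \frac{195}{17072} = \frac{5315}{18} + \frac{195}{17072} = \frac{45370595}{153648}$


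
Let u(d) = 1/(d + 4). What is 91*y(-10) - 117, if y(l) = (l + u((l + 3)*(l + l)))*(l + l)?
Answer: 650533/36 ≈ 18070.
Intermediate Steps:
u(d) = 1/(4 + d)
y(l) = 2*l*(l + 1/(4 + 2*l*(3 + l))) (y(l) = (l + 1/(4 + (l + 3)*(l + l)))*(l + l) = (l + 1/(4 + (3 + l)*(2*l)))*(2*l) = (l + 1/(4 + 2*l*(3 + l)))*(2*l) = 2*l*(l + 1/(4 + 2*l*(3 + l))))
91*y(-10) - 117 = 91*(-10*(1 + 2*(-10)*(2 - 10*(3 - 10)))/(2 - 10*(3 - 10))) - 117 = 91*(-10*(1 + 2*(-10)*(2 - 10*(-7)))/(2 - 10*(-7))) - 117 = 91*(-10*(1 + 2*(-10)*(2 + 70))/(2 + 70)) - 117 = 91*(-10*(1 + 2*(-10)*72)/72) - 117 = 91*(-10*1/72*(1 - 1440)) - 117 = 91*(-10*1/72*(-1439)) - 117 = 91*(7195/36) - 117 = 654745/36 - 117 = 650533/36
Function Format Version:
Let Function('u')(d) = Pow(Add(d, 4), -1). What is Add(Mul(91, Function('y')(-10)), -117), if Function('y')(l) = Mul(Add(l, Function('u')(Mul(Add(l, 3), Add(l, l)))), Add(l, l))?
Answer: Rational(650533, 36) ≈ 18070.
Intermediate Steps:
Function('u')(d) = Pow(Add(4, d), -1)
Function('y')(l) = Mul(2, l, Add(l, Pow(Add(4, Mul(2, l, Add(3, l))), -1))) (Function('y')(l) = Mul(Add(l, Pow(Add(4, Mul(Add(l, 3), Add(l, l))), -1)), Add(l, l)) = Mul(Add(l, Pow(Add(4, Mul(Add(3, l), Mul(2, l))), -1)), Mul(2, l)) = Mul(Add(l, Pow(Add(4, Mul(2, l, Add(3, l))), -1)), Mul(2, l)) = Mul(2, l, Add(l, Pow(Add(4, Mul(2, l, Add(3, l))), -1))))
Add(Mul(91, Function('y')(-10)), -117) = Add(Mul(91, Mul(-10, Pow(Add(2, Mul(-10, Add(3, -10))), -1), Add(1, Mul(2, -10, Add(2, Mul(-10, Add(3, -10))))))), -117) = Add(Mul(91, Mul(-10, Pow(Add(2, Mul(-10, -7)), -1), Add(1, Mul(2, -10, Add(2, Mul(-10, -7)))))), -117) = Add(Mul(91, Mul(-10, Pow(Add(2, 70), -1), Add(1, Mul(2, -10, Add(2, 70))))), -117) = Add(Mul(91, Mul(-10, Pow(72, -1), Add(1, Mul(2, -10, 72)))), -117) = Add(Mul(91, Mul(-10, Rational(1, 72), Add(1, -1440))), -117) = Add(Mul(91, Mul(-10, Rational(1, 72), -1439)), -117) = Add(Mul(91, Rational(7195, 36)), -117) = Add(Rational(654745, 36), -117) = Rational(650533, 36)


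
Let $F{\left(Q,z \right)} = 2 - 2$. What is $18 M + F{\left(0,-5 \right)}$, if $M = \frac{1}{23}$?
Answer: $\frac{18}{23} \approx 0.78261$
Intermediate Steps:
$M = \frac{1}{23} \approx 0.043478$
$F{\left(Q,z \right)} = 0$ ($F{\left(Q,z \right)} = 2 - 2 = 0$)
$18 M + F{\left(0,-5 \right)} = 18 \cdot \frac{1}{23} + 0 = \frac{18}{23} + 0 = \frac{18}{23}$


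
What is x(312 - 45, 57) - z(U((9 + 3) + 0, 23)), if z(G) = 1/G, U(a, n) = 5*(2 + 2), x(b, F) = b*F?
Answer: 304379/20 ≈ 15219.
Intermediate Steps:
x(b, F) = F*b
U(a, n) = 20 (U(a, n) = 5*4 = 20)
x(312 - 45, 57) - z(U((9 + 3) + 0, 23)) = 57*(312 - 45) - 1/20 = 57*267 - 1*1/20 = 15219 - 1/20 = 304379/20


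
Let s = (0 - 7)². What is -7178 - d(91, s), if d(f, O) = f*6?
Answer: -7724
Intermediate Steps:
s = 49 (s = (-7)² = 49)
d(f, O) = 6*f
-7178 - d(91, s) = -7178 - 6*91 = -7178 - 1*546 = -7178 - 546 = -7724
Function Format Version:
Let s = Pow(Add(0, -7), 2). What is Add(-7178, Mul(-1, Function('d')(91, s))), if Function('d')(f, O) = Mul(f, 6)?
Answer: -7724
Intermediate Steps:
s = 49 (s = Pow(-7, 2) = 49)
Function('d')(f, O) = Mul(6, f)
Add(-7178, Mul(-1, Function('d')(91, s))) = Add(-7178, Mul(-1, Mul(6, 91))) = Add(-7178, Mul(-1, 546)) = Add(-7178, -546) = -7724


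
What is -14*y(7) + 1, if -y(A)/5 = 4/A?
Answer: 41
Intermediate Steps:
y(A) = -20/A
-14*y(7) + 1 = -(-280)/7 + 1 = -14*(-20/7) + 1 = 40 + 1 = 41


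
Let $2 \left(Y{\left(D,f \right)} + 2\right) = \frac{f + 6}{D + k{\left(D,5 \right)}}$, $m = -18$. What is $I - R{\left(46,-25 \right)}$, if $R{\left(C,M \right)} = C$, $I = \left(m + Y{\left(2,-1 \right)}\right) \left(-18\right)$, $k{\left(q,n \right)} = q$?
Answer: $\frac{1211}{4} \approx 302.75$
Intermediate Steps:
$Y{\left(D,f \right)} = -2 + \frac{6 + f}{4 D}$ ($Y{\left(D,f \right)} = -2 + \frac{\left(f + 6\right) \frac{1}{D + D}}{2} = -2 + \frac{\left(6 + f\right) \frac{1}{2 D}}{2} = -2 + \frac{\frac{1}{2} \frac{1}{D} \left(6 + f\right)}{2} = -2 + \frac{6 + f}{4 D}$)
$I = \frac{1395}{4}$ ($I = \left(-18 + \frac{6 - 1 - 16}{4 \cdot 2}\right) \left(-18\right) = \left(-18 + \frac{1}{4} \cdot \frac{1}{2} \left(6 - 1 - 16\right)\right) \left(-18\right) = \left(-18 + \frac{1}{4} \cdot \frac{1}{2} \left(-11\right)\right) \left(-18\right) = \left(-18 - \frac{11}{8}\right) \left(-18\right) = \left(- \frac{155}{8}\right) \left(-18\right) = \frac{1395}{4} \approx 348.75$)
$I - R{\left(46,-25 \right)} = \frac{1395}{4} - 46 = \frac{1211}{4}$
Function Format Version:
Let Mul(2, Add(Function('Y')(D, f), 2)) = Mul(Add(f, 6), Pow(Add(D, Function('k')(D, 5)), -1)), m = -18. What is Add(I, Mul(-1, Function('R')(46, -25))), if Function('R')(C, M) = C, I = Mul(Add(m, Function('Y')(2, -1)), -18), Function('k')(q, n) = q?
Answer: Rational(1211, 4) ≈ 302.75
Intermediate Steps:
Function('Y')(D, f) = Add(-2, Mul(Rational(1, 4), Pow(D, -1), Add(6, f))) (Function('Y')(D, f) = Add(-2, Mul(Rational(1, 2), Mul(Add(f, 6), Pow(Add(D, D), -1)))) = Add(-2, Mul(Rational(1, 2), Mul(Add(6, f), Pow(Mul(2, D), -1)))) = Add(-2, Mul(Rational(1, 2), Mul(Add(6, f), Mul(Rational(1, 2), Pow(D, -1))))) = Add(-2, Mul(Rational(1, 2), Mul(Rational(1, 2), Pow(D, -1), Add(6, f)))) = Add(-2, Mul(Rational(1, 4), Pow(D, -1), Add(6, f))))
I = Rational(1395, 4) (I = Mul(Add(-18, Mul(Rational(1, 4), Pow(2, -1), Add(6, -1, Mul(-8, 2)))), -18) = Mul(Add(-18, Mul(Rational(1, 4), Rational(1, 2), Add(6, -1, -16))), -18) = Mul(Add(-18, Mul(Rational(1, 4), Rational(1, 2), -11)), -18) = Mul(Add(-18, Rational(-11, 8)), -18) = Mul(Rational(-155, 8), -18) = Rational(1395, 4) ≈ 348.75)
Add(I, Mul(-1, Function('R')(46, -25))) = Add(Rational(1395, 4), Mul(-1, 46)) = Add(Rational(1395, 4), -46) = Rational(1211, 4)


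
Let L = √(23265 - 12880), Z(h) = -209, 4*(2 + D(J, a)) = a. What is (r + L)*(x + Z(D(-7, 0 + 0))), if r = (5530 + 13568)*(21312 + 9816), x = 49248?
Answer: 29152829475216 + 49039*√10385 ≈ 2.9153e+13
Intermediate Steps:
D(J, a) = -2 + a/4
r = 594482544 (r = 19098*31128 = 594482544)
L = √10385 ≈ 101.91
(r + L)*(x + Z(D(-7, 0 + 0))) = (594482544 + √10385)*(49248 - 209) = (594482544 + √10385)*49039 = 29152829475216 + 49039*√10385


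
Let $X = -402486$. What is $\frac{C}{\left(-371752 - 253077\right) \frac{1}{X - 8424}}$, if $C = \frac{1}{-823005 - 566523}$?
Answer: $- \frac{68485}{144702898452} \approx -4.7328 \cdot 10^{-7}$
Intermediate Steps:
$C = - \frac{1}{1389528}$ ($C = \frac{1}{-1389528} = - \frac{1}{1389528} \approx -7.1967 \cdot 10^{-7}$)
$\frac{C}{\left(-371752 - 253077\right) \frac{1}{X - 8424}} = - \frac{1}{1389528 \frac{-371752 - 253077}{-402486 - 8424}} = - \frac{1}{1389528 \left(- \frac{624829}{-410910}\right)} = - \frac{1}{1389528 \left(\left(-624829\right) \left(- \frac{1}{410910}\right)\right)} = - \frac{1}{1389528 \cdot \frac{624829}{410910}} = \left(- \frac{1}{1389528}\right) \frac{410910}{624829} = - \frac{68485}{144702898452}$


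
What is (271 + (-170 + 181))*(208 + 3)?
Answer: 59502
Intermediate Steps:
(271 + (-170 + 181))*(208 + 3) = (271 + 11)*211 = 282*211 = 59502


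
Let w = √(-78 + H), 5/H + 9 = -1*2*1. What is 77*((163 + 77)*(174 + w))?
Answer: 3215520 + 1680*I*√9493 ≈ 3.2155e+6 + 1.6369e+5*I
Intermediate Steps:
H = -5/11 (H = 5/(-9 - 1*2*1) = 5/(-9 - 2*1) = 5/(-9 - 2) = 5/(-11) = 5*(-1/11) = -5/11 ≈ -0.45455)
w = I*√9493/11 (w = √(-78 - 5/11) = √(-863/11) = I*√9493/11 ≈ 8.8575*I)
77*((163 + 77)*(174 + w)) = 77*((163 + 77)*(174 + I*√9493/11)) = 77*(240*(174 + I*√9493/11)) = 77*(41760 + 240*I*√9493/11) = 3215520 + 1680*I*√9493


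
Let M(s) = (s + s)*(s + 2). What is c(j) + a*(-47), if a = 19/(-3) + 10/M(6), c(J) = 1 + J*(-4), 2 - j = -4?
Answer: 12949/48 ≈ 269.77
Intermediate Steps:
j = 6 (j = 2 - 1*(-4) = 2 + 4 = 6)
M(s) = 2*s*(2 + s) (M(s) = (2*s)*(2 + s) = 2*s*(2 + s))
c(J) = 1 - 4*J
a = -299/48 (a = 19/(-3) + 10/((2*6*(2 + 6))) = 19*(-⅓) + 10/((2*6*8)) = -19/3 + 10/96 = -19/3 + 10*(1/96) = -19/3 + 5/48 = -299/48 ≈ -6.2292)
c(j) + a*(-47) = (1 - 4*6) - 299/48*(-47) = (1 - 24) + 14053/48 = -23 + 14053/48 = 12949/48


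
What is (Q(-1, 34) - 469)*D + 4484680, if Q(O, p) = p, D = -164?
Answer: 4556020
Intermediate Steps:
(Q(-1, 34) - 469)*D + 4484680 = (34 - 469)*(-164) + 4484680 = -435*(-164) + 4484680 = 71340 + 4484680 = 4556020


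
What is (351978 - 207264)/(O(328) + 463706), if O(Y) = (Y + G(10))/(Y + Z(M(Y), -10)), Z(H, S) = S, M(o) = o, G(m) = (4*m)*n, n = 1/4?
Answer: 23009526/73729423 ≈ 0.31208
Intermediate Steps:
n = ¼ ≈ 0.25000
G(m) = m (G(m) = (4*m)*(¼) = m)
O(Y) = (10 + Y)/(-10 + Y) (O(Y) = (Y + 10)/(Y - 10) = (10 + Y)/(-10 + Y))
(351978 - 207264)/(O(328) + 463706) = (351978 - 207264)/((10 + 328)/(-10 + 328) + 463706) = 144714/(338/318 + 463706) = 144714/((1/318)*338 + 463706) = 144714/(169/159 + 463706) = 144714/(73729423/159) = 144714*(159/73729423) = 23009526/73729423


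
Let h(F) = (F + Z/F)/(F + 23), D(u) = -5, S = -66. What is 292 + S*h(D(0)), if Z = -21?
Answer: 4424/15 ≈ 294.93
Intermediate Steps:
h(F) = (F - 21/F)/(23 + F) (h(F) = (F - 21/F)/(F + 23) = (F - 21/F)/(23 + F))
292 + S*h(D(0)) = 292 - 66*(-21 + (-5)²)/((-5)*(23 - 5)) = 292 - (-66)*(-21 + 25)/(5*18) = 292 - (-66)*4/(5*18) = 292 - 66*(-2/45) = 292 + 44/15 = 4424/15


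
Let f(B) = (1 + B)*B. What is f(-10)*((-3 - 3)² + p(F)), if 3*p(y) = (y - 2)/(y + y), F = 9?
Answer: 9755/3 ≈ 3251.7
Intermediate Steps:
p(y) = (-2 + y)/(6*y) (p(y) = ((y - 2)/(y + y))/3 = ((-2 + y)/((2*y)))/3 = ((-2 + y)*(1/(2*y)))/3 = ((-2 + y)/(2*y))/3 = (-2 + y)/(6*y))
f(B) = B*(1 + B)
f(-10)*((-3 - 3)² + p(F)) = (-10*(1 - 10))*((-3 - 3)² + (⅙)*(-2 + 9)/9) = (-10*(-9))*((-6)² + (⅙)*(⅑)*7) = 90*(36 + 7/54) = 90*(1951/54) = 9755/3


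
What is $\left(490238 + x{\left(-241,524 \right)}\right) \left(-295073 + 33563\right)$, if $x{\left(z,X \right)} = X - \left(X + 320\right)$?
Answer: $-128118456180$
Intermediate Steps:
$x{\left(z,X \right)} = -320$ ($x{\left(z,X \right)} = X - \left(320 + X\right) = -320$)
$\left(490238 + x{\left(-241,524 \right)}\right) \left(-295073 + 33563\right) = \left(490238 - 320\right) \left(-295073 + 33563\right) = 489918 \left(-261510\right) = -128118456180$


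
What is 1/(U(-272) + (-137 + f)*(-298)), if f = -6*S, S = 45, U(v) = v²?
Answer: 1/195270 ≈ 5.1211e-6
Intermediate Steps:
f = -270 (f = -6*45 = -270)
1/(U(-272) + (-137 + f)*(-298)) = 1/((-272)² + (-137 - 270)*(-298)) = 1/(73984 - 407*(-298)) = 1/(73984 + 121286) = 1/195270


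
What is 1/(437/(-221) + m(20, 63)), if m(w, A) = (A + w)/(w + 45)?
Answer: -1105/774 ≈ -1.4276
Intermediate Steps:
m(w, A) = (A + w)/(45 + w)
1/(437/(-221) + m(20, 63)) = 1/(437/(-221) + (63 + 20)/(45 + 20)) = 1/(437*(-1/221) + 83/65) = 1/(-437/221 + (1/65)*83) = 1/(-437/221 + 83/65) = 1/(-774/1105) = -1105/774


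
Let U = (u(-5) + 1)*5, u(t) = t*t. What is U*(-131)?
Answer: -17030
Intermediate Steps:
u(t) = t²
U = 130 (U = ((-5)² + 1)*5 = (25 + 1)*5 = 26*5 = 130)
U*(-131) = 130*(-131) = -17030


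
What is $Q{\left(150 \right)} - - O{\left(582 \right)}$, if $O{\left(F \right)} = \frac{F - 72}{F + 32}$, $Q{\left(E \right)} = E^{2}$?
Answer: $\frac{6907755}{307} \approx 22501.0$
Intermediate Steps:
$O{\left(F \right)} = \frac{-72 + F}{32 + F}$
$Q{\left(150 \right)} - - O{\left(582 \right)} = 150^{2} - - \frac{-72 + 582}{32 + 582} = 22500 - - \frac{510}{614} = 22500 - \left(-1\right) \frac{255}{307} = 22500 - - \frac{255}{307} = 22500 + \frac{255}{307} = \frac{6907755}{307}$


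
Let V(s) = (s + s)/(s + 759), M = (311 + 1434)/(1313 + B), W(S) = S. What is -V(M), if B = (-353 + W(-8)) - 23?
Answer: -1745/353428 ≈ -0.0049374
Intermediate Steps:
B = -384 (B = (-353 - 8) - 23 = -361 - 23 = -384)
M = 1745/929 (M = (311 + 1434)/(1313 - 384) = 1745/929 ≈ 1.8784)
V(s) = 2*s/(759 + s) (V(s) = (2*s)/(759 + s) = 2*s/(759 + s))
-V(M) = -2*1745/(929*(759 + 1745/929)) = -2*1745/(929*706856/929) = -2*1745*929/(929*706856) = -1*1745/353428 = -1745/353428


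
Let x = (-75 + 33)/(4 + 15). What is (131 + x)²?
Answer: 5987809/361 ≈ 16587.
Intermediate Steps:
x = -42/19 ≈ -2.2105
(131 + x)² = (131 - 42/19)² = (2447/19)² = 5987809/361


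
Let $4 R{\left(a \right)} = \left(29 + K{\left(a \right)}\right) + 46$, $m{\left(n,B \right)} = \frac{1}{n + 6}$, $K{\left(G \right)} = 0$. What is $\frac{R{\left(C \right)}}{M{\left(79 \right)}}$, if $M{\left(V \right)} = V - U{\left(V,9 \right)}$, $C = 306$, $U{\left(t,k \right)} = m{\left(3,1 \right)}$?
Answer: $\frac{135}{568} \approx 0.23768$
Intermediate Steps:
$m{\left(n,B \right)} = \frac{1}{6 + n}$
$U{\left(t,k \right)} = \frac{1}{9}$ ($U{\left(t,k \right)} = \frac{1}{6 + 3} = \frac{1}{9}$)
$M{\left(V \right)} = - \frac{1}{9} + V$ ($M{\left(V \right)} = V - \frac{1}{9} = - \frac{1}{9} + V$)
$R{\left(a \right)} = \frac{75}{4}$ ($R{\left(a \right)} = \frac{\left(29 + 0\right) + 46}{4} = \frac{29 + 46}{4} = \frac{1}{4} \cdot 75 = \frac{75}{4}$)
$\frac{R{\left(C \right)}}{M{\left(79 \right)}} = \frac{75}{4 \left(- \frac{1}{9} + 79\right)} = \frac{75}{4 \cdot \frac{710}{9}} = \frac{75}{4} \cdot \frac{9}{710} = \frac{135}{568}$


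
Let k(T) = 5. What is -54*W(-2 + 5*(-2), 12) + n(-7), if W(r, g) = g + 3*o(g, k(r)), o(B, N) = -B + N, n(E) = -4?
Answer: 482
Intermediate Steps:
o(B, N) = N - B
W(r, g) = 15 - 2*g (W(r, g) = g + 3*(5 - g) = g + (15 - 3*g) = 15 - 2*g)
-54*W(-2 + 5*(-2), 12) + n(-7) = -54*(15 - 2*12) - 4 = -54*(15 - 24) - 4 = -54*(-9) - 4 = 486 - 4 = 482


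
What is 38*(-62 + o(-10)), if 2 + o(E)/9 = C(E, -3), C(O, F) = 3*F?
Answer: -6118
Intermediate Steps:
o(E) = -99 (o(E) = -18 + 9*(3*(-3)) = -18 + 9*(-9) = -18 - 81 = -99)
38*(-62 + o(-10)) = 38*(-62 - 99) = 38*(-161) = -6118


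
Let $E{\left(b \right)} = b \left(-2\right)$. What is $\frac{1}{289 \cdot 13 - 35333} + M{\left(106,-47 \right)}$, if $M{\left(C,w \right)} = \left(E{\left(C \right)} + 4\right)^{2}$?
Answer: $\frac{1366104063}{31576} \approx 43264.0$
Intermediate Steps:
$E{\left(b \right)} = - 2 b$
$M{\left(C,w \right)} = \left(4 - 2 C\right)^{2}$ ($M{\left(C,w \right)} = \left(- 2 C + 4\right)^{2} = \left(4 - 2 C\right)^{2}$)
$\frac{1}{289 \cdot 13 - 35333} + M{\left(106,-47 \right)} = \frac{1}{289 \cdot 13 - 35333} + 4 \left(-2 + 106\right)^{2} = \frac{1}{3757 - 35333} + 4 \cdot 104^{2} = \frac{1}{-31576} + 4 \cdot 10816 = - \frac{1}{31576} + 43264 = \frac{1366104063}{31576}$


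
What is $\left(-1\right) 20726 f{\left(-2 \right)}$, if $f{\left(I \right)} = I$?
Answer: $41452$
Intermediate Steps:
$\left(-1\right) 20726 f{\left(-2 \right)} = \left(-1\right) 20726 \left(-2\right) = \left(-20726\right) \left(-2\right) = 41452$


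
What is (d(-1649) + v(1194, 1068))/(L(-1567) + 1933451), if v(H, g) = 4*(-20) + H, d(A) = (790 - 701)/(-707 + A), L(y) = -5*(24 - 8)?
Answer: 2624495/4555022076 ≈ 0.00057618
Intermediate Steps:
L(y) = -80 (L(y) = -5*16 = -80)
d(A) = 89/(-707 + A)
v(H, g) = -80 + H
(d(-1649) + v(1194, 1068))/(L(-1567) + 1933451) = (89/(-707 - 1649) + (-80 + 1194))/(-80 + 1933451) = (89/(-2356) + 1114)/1933371 = (89*(-1/2356) + 1114)*(1/1933371) = (-89/2356 + 1114)*(1/1933371) = (2624495/2356)*(1/1933371) = 2624495/4555022076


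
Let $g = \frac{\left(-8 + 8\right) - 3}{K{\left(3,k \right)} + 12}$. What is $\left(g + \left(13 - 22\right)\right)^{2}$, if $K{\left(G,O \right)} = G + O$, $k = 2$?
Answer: $\frac{24336}{289} \approx 84.208$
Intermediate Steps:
$g = - \frac{3}{17}$ ($g = \frac{\left(-8 + 8\right) - 3}{\left(3 + 2\right) + 12} = \frac{0 - 3}{5 + 12} = - \frac{3}{17} \approx -0.17647$)
$\left(g + \left(13 - 22\right)\right)^{2} = \left(- \frac{3}{17} + \left(13 - 22\right)\right)^{2} = \left(- \frac{3}{17} - 9\right)^{2} = \left(- \frac{156}{17}\right)^{2} = \frac{24336}{289}$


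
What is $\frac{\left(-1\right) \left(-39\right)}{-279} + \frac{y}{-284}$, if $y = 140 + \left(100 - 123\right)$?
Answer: $- \frac{14573}{26412} \approx -0.55176$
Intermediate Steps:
$y = 117$ ($y = 140 - 23 = 117$)
$\frac{\left(-1\right) \left(-39\right)}{-279} + \frac{y}{-284} = \frac{\left(-1\right) \left(-39\right)}{-279} + \frac{117}{-284} = 39 \left(- \frac{1}{279}\right) + 117 \left(- \frac{1}{284}\right) = - \frac{13}{93} - \frac{117}{284} = - \frac{14573}{26412}$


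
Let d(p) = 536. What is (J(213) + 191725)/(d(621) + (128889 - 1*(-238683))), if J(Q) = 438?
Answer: 192163/368108 ≈ 0.52203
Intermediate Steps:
(J(213) + 191725)/(d(621) + (128889 - 1*(-238683))) = (438 + 191725)/(536 + (128889 - 1*(-238683))) = 192163/(536 + (128889 + 238683)) = 192163/(536 + 367572) = 192163/368108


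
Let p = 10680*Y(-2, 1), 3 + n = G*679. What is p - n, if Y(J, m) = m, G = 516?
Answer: -339681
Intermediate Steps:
n = 350361 (n = -3 + 516*679 = -3 + 350364 = 350361)
p = 10680 (p = 10680*1 = 10680)
p - n = 10680 - 1*350361 = 10680 - 350361 = -339681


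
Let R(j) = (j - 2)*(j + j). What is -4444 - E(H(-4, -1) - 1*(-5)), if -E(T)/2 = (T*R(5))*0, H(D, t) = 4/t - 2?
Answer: -4444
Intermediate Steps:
R(j) = 2*j*(-2 + j) (R(j) = (-2 + j)*(2*j) = 2*j*(-2 + j))
H(D, t) = -2 + 4/t
E(T) = 0 (E(T) = -2*T*(2*5*(-2 + 5))*0 = -2*T*(2*5*3)*0 = -2*T*30*0 = -2*30*T*0 = -2*0 = 0)
-4444 - E(H(-4, -1) - 1*(-5)) = -4444 - 1*0 = -4444 + 0 = -4444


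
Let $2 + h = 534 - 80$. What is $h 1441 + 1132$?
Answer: $652464$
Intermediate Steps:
$h = 452$ ($h = -2 + \left(534 - 80\right) = -2 + 454 = 452$)
$h 1441 + 1132 = 452 \cdot 1441 + 1132 = 651332 + 1132 = 652464$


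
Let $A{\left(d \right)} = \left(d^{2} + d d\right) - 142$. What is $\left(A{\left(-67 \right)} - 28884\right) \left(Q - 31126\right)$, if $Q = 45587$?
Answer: $-289914128$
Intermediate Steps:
$A{\left(d \right)} = -142 + 2 d^{2}$ ($A{\left(d \right)} = \left(d^{2} + d^{2}\right) - 142 = 2 d^{2} - 142 = -142 + 2 d^{2}$)
$\left(A{\left(-67 \right)} - 28884\right) \left(Q - 31126\right) = \left(\left(-142 + 2 \left(-67\right)^{2}\right) - 28884\right) \left(45587 - 31126\right) = \left(\left(-142 + 2 \cdot 4489\right) - 28884\right) 14461 = \left(\left(-142 + 8978\right) - 28884\right) 14461 = \left(8836 - 28884\right) 14461 = \left(-20048\right) 14461 = -289914128$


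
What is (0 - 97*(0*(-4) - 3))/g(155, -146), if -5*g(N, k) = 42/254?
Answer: -61595/7 ≈ -8799.3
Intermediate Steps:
g(N, k) = -21/635 (g(N, k) = -42/(5*254) = -⅕*21/127 = -21/635)
(0 - 97*(0*(-4) - 3))/g(155, -146) = (0 - 97*(0*(-4) - 3))/(-21/635) = (0 - 97*(0 - 3))*(-635/21) = (0 - 97*(-3))*(-635/21) = (0 + 291)*(-635/21) = 291*(-635/21) = -61595/7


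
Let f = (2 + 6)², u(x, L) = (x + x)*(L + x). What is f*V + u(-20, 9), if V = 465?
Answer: 30200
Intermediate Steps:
u(x, L) = 2*x*(L + x) (u(x, L) = (2*x)*(L + x) = 2*x*(L + x))
f = 64 (f = 8² = 64)
f*V + u(-20, 9) = 64*465 + 2*(-20)*(9 - 20) = 29760 + 2*(-20)*(-11) = 29760 + 440 = 30200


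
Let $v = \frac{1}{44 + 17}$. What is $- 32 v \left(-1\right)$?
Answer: $\frac{32}{61} \approx 0.52459$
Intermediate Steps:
$v = \frac{1}{61} \approx 0.016393$
$- 32 v \left(-1\right) = \left(-32\right) \frac{1}{61} \left(-1\right) = \left(- \frac{32}{61}\right) \left(-1\right) = \frac{32}{61}$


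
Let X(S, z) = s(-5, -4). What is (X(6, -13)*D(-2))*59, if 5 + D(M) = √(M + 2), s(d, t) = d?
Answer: 1475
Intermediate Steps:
X(S, z) = -5
D(M) = -5 + √(2 + M) (D(M) = -5 + √(M + 2) = -5 + √(2 + M))
(X(6, -13)*D(-2))*59 = -5*(-5 + √(2 - 2))*59 = -5*(-5 + √0)*59 = -5*(-5 + 0)*59 = -5*(-5)*59 = 25*59 = 1475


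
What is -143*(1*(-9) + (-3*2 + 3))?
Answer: 1716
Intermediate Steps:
-143*(1*(-9) + (-3*2 + 3)) = -143*(-9 + (-6 + 3)) = -143*(-9 - 3) = -143*(-12) = 1716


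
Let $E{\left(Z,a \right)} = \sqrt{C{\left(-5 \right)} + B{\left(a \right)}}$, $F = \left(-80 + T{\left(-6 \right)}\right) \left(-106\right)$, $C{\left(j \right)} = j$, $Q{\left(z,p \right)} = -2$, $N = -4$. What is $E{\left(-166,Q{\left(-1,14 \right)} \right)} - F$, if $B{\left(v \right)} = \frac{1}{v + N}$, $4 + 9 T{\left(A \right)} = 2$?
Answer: $- \frac{76532}{9} + \frac{i \sqrt{186}}{6} \approx -8503.6 + 2.273 i$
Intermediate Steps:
$T{\left(A \right)} = - \frac{2}{9}$ ($T{\left(A \right)} = - \frac{4}{9} + \frac{1}{9} \cdot 2 = - \frac{4}{9} + \frac{2}{9} = - \frac{2}{9}$)
$B{\left(v \right)} = \frac{1}{-4 + v}$ ($B{\left(v \right)} = \frac{1}{v - 4} = \frac{1}{-4 + v}$)
$F = \frac{76532}{9}$ ($F = \left(-80 - \frac{2}{9}\right) \left(-106\right) = \left(- \frac{722}{9}\right) \left(-106\right) = \frac{76532}{9} \approx 8503.6$)
$E{\left(Z,a \right)} = \sqrt{-5 + \frac{1}{-4 + a}}$
$E{\left(-166,Q{\left(-1,14 \right)} \right)} - F = \sqrt{\frac{21 - -10}{-4 - 2}} - \frac{76532}{9} = \sqrt{\frac{21 + 10}{-6}} - \frac{76532}{9} = \sqrt{\left(- \frac{1}{6}\right) 31} - \frac{76532}{9} = \sqrt{- \frac{31}{6}} - \frac{76532}{9} = \frac{i \sqrt{186}}{6} - \frac{76532}{9} = - \frac{76532}{9} + \frac{i \sqrt{186}}{6}$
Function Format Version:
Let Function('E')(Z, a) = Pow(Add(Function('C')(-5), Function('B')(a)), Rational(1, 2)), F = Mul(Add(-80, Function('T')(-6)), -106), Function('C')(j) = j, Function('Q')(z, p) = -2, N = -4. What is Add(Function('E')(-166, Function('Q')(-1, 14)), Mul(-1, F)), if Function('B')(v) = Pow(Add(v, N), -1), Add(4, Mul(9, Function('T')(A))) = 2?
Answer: Add(Rational(-76532, 9), Mul(Rational(1, 6), I, Pow(186, Rational(1, 2)))) ≈ Add(-8503.6, Mul(2.2730, I))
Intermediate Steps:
Function('T')(A) = Rational(-2, 9) (Function('T')(A) = Add(Rational(-4, 9), Mul(Rational(1, 9), 2)) = Add(Rational(-4, 9), Rational(2, 9)) = Rational(-2, 9))
Function('B')(v) = Pow(Add(-4, v), -1) (Function('B')(v) = Pow(Add(v, -4), -1) = Pow(Add(-4, v), -1))
F = Rational(76532, 9) (F = Mul(Add(-80, Rational(-2, 9)), -106) = Mul(Rational(-722, 9), -106) = Rational(76532, 9) ≈ 8503.6)
Function('E')(Z, a) = Pow(Add(-5, Pow(Add(-4, a), -1)), Rational(1, 2))
Add(Function('E')(-166, Function('Q')(-1, 14)), Mul(-1, F)) = Add(Pow(Mul(Pow(Add(-4, -2), -1), Add(21, Mul(-5, -2))), Rational(1, 2)), Mul(-1, Rational(76532, 9))) = Add(Pow(Mul(Pow(-6, -1), Add(21, 10)), Rational(1, 2)), Rational(-76532, 9)) = Add(Pow(Mul(Rational(-1, 6), 31), Rational(1, 2)), Rational(-76532, 9)) = Add(Pow(Rational(-31, 6), Rational(1, 2)), Rational(-76532, 9)) = Add(Mul(Rational(1, 6), I, Pow(186, Rational(1, 2))), Rational(-76532, 9)) = Add(Rational(-76532, 9), Mul(Rational(1, 6), I, Pow(186, Rational(1, 2))))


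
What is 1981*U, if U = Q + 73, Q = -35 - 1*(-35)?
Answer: 144613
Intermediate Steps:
Q = 0 (Q = -35 + 35 = 0)
U = 73 (U = 0 + 73 = 73)
1981*U = 1981*73 = 144613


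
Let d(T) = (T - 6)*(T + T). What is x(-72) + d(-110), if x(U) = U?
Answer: 25448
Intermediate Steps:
d(T) = 2*T*(-6 + T) (d(T) = (-6 + T)*(2*T) = 2*T*(-6 + T))
x(-72) + d(-110) = -72 + 2*(-110)*(-6 - 110) = -72 + 2*(-110)*(-116) = -72 + 25520 = 25448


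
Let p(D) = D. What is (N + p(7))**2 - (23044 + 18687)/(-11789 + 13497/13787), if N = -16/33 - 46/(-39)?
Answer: 1876818474810223/29910609443286 ≈ 62.748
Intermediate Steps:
N = 298/429 (N = -16*1/33 - 46*(-1/39) = -16/33 + 46/39 = 298/429 ≈ 0.69464)
(N + p(7))**2 - (23044 + 18687)/(-11789 + 13497/13787) = (298/429 + 7)**2 - (23044 + 18687)/(-11789 + 13497/13787) = (3301/429)**2 - 41731/(-11789 + 13497*(1/13787)) = 10896601/184041 - 41731/(-11789 + 13497/13787) = 10896601/184041 - 41731/(-162521446/13787) = 10896601/184041 - 41731*(-13787)/162521446 = 10896601/184041 - 1*(-575345297/162521446) = 10896601/184041 + 575345297/162521446 = 1876818474810223/29910609443286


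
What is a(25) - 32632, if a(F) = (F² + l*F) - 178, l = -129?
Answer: -35410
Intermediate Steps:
a(F) = -178 + F² - 129*F (a(F) = (F² - 129*F) - 178 = -178 + F² - 129*F)
a(25) - 32632 = (-178 + 25² - 129*25) - 32632 = (-178 + 625 - 3225) - 32632 = -2778 - 32632 = -35410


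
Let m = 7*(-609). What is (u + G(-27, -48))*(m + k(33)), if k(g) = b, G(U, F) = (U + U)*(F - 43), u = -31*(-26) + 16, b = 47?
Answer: -24182976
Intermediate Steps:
m = -4263
u = 822 (u = 806 + 16 = 822)
G(U, F) = 2*U*(-43 + F) (G(U, F) = (2*U)*(-43 + F) = 2*U*(-43 + F))
k(g) = 47
(u + G(-27, -48))*(m + k(33)) = (822 + 2*(-27)*(-43 - 48))*(-4263 + 47) = (822 + 2*(-27)*(-91))*(-4216) = (822 + 4914)*(-4216) = 5736*(-4216) = -24182976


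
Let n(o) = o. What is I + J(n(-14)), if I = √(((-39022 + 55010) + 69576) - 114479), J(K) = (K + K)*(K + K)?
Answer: 784 + I*√28915 ≈ 784.0 + 170.04*I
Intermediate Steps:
J(K) = 4*K² (J(K) = (2*K)*(2*K) = 4*K²)
I = I*√28915 (I = √((15988 + 69576) - 114479) = √(85564 - 114479) = √(-28915) = I*√28915 ≈ 170.04*I)
I + J(n(-14)) = I*√28915 + 4*(-14)² = I*√28915 + 4*196 = I*√28915 + 784 = 784 + I*√28915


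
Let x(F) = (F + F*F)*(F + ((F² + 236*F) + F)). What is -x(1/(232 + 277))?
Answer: -61782930/67122964561 ≈ -0.00092044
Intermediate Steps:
x(F) = (F + F²)*(F² + 238*F) (x(F) = (F + F²)*(F + (F² + 237*F)) = (F + F²)*(F² + 238*F))
-x(1/(232 + 277)) = -(1/(232 + 277))²*(238 + (1/(232 + 277))² + 239/(232 + 277)) = -(1/509)²*(238 + (1/509)² + 239/509) = -(1/509)²*(238 + (1/509)² + 239*(1/509)) = -(238 + 1/259081 + 239/509)/259081 = -61782930/(259081*259081) = -1*61782930/67122964561 = -61782930/67122964561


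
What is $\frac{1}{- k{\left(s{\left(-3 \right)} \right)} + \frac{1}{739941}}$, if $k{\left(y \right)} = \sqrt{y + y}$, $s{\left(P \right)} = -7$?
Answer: $\frac{739941}{7665177568735} + \frac{547512683481 i \sqrt{14}}{7665177568735} \approx 9.6533 \cdot 10^{-8} + 0.26726 i$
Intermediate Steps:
$k{\left(y \right)} = \sqrt{2} \sqrt{y}$ ($k{\left(y \right)} = \sqrt{2 y} = \sqrt{2} \sqrt{y}$)
$\frac{1}{- k{\left(s{\left(-3 \right)} \right)} + \frac{1}{739941}} = \frac{1}{- \sqrt{2} \sqrt{-7} + \frac{1}{739941}} = \frac{1}{- \sqrt{2} i \sqrt{7} + \frac{1}{739941}} = \frac{1}{- i \sqrt{14} + \frac{1}{739941}} = \frac{1}{\frac{1}{739941} - i \sqrt{14}}$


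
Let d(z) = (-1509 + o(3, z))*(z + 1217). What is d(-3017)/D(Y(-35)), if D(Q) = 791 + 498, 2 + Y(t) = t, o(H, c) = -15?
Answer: 2743200/1289 ≈ 2128.2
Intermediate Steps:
Y(t) = -2 + t
D(Q) = 1289
d(z) = -1854708 - 1524*z (d(z) = (-1509 - 15)*(z + 1217) = -1524*(1217 + z) = -1854708 - 1524*z)
d(-3017)/D(Y(-35)) = (-1854708 - 1524*(-3017))/1289 = (-1854708 + 4597908)*(1/1289) = 2743200*(1/1289) = 2743200/1289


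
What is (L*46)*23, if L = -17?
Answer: -17986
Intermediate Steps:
(L*46)*23 = -17*46*23 = -782*23 = -17986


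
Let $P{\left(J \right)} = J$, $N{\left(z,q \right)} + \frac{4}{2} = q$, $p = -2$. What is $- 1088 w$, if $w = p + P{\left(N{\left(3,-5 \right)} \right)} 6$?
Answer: $47872$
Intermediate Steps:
$N{\left(z,q \right)} = -2 + q$
$w = -44$ ($w = -2 + \left(-2 - 5\right) 6 = -2 - 42 = -44$)
$- 1088 w = \left(-1088\right) \left(-44\right) = 47872$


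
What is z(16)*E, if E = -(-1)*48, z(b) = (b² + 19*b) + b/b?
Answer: 26928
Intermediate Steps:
z(b) = 1 + b² + 19*b (z(b) = (b² + 19*b) + 1 = 1 + b² + 19*b)
E = 48 (E = -1*(-48) = 48)
z(16)*E = (1 + 16² + 19*16)*48 = (1 + 256 + 304)*48 = 561*48 = 26928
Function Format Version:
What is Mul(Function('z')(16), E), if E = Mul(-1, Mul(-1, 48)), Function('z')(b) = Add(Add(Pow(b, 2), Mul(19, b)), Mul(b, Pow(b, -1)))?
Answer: 26928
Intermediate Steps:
Function('z')(b) = Add(1, Pow(b, 2), Mul(19, b)) (Function('z')(b) = Add(Add(Pow(b, 2), Mul(19, b)), 1) = Add(1, Pow(b, 2), Mul(19, b)))
E = 48 (E = Mul(-1, -48) = 48)
Mul(Function('z')(16), E) = Mul(Add(1, Pow(16, 2), Mul(19, 16)), 48) = Mul(Add(1, 256, 304), 48) = Mul(561, 48) = 26928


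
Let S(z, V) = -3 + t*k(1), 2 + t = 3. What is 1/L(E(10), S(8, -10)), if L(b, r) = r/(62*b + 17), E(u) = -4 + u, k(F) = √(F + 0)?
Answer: -389/2 ≈ -194.50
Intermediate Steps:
t = 1 (t = -2 + 3 = 1)
k(F) = √F
S(z, V) = -2 (S(z, V) = -3 + 1*√1 = -3 + 1*1 = -3 + 1 = -2)
L(b, r) = r/(17 + 62*b)
1/L(E(10), S(8, -10)) = 1/(-2/(17 + 62*(-4 + 10))) = 1/(-2/(17 + 62*6)) = 1/(-2/(17 + 372)) = 1/(-2/389) = -389/2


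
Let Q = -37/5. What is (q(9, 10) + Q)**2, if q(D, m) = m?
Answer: 169/25 ≈ 6.7600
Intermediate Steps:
Q = -37/5 (Q = -37*1/5 = -37/5 ≈ -7.4000)
(q(9, 10) + Q)**2 = (10 - 37/5)**2 = (13/5)**2 = 169/25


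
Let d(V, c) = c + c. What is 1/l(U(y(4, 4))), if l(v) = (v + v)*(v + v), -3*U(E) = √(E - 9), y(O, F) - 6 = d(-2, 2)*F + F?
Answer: 9/68 ≈ 0.13235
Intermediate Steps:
d(V, c) = 2*c
y(O, F) = 6 + 5*F (y(O, F) = 6 + ((2*2)*F + F) = 6 + (4*F + F) = 6 + 5*F)
U(E) = -√(-9 + E)/3 (U(E) = -√(E - 9)/3 = -√(-9 + E)/3)
l(v) = 4*v² (l(v) = (2*v)*(2*v) = 4*v²)
1/l(U(y(4, 4))) = 1/(4*(-√(-9 + (6 + 5*4))/3)²) = 1/(4*(-√(-9 + (6 + 20))/3)²) = 1/(4*(-√(-9 + 26)/3)²) = 1/(4*(-√17/3)²) = 1/(4*(17/9)) = 1/(68/9) = 9/68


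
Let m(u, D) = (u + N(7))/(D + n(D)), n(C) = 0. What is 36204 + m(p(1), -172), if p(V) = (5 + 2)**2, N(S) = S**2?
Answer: 3113495/86 ≈ 36203.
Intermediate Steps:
p(V) = 49 (p(V) = 7**2 = 49)
m(u, D) = (49 + u)/D (m(u, D) = (u + 7**2)/(D + 0) = (u + 49)/D = (49 + u)/D)
36204 + m(p(1), -172) = 36204 + (49 + 49)/(-172) = 36204 - 1/172*98 = 36204 - 49/86 = 3113495/86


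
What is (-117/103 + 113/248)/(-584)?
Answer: 17377/14917696 ≈ 0.0011649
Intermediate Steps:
(-117/103 + 113/248)/(-584) = (-117*1/103 + 113*(1/248))*(-1/584) = (-117/103 + 113/248)*(-1/584) = -17377/25544*(-1/584) = 17377/14917696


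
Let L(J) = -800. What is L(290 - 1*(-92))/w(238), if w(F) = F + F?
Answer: -200/119 ≈ -1.6807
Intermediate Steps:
w(F) = 2*F
L(290 - 1*(-92))/w(238) = -800/(2*238) = -800/476 = -800*1/476 = -200/119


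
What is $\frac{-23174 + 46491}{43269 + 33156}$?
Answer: $\frac{23317}{76425} \approx 0.3051$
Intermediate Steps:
$\frac{-23174 + 46491}{43269 + 33156} = \frac{23317}{76425}$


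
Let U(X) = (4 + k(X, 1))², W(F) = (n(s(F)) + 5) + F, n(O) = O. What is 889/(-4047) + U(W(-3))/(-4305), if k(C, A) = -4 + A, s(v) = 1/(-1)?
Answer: -425688/1935815 ≈ -0.21990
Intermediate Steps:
s(v) = -1
W(F) = 4 + F (W(F) = (-1 + 5) + F = 4 + F)
U(X) = 1 (U(X) = (4 + (-4 + 1))² = (4 - 3)² = 1² = 1)
889/(-4047) + U(W(-3))/(-4305) = 889/(-4047) + 1/(-4305) = 889*(-1/4047) + 1*(-1/4305) = -889/4047 - 1/4305 = -425688/1935815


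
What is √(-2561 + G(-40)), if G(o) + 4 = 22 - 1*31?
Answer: 3*I*√286 ≈ 50.735*I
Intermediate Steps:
G(o) = -13 (G(o) = -4 + (22 - 1*31) = -4 + (22 - 31) = -4 - 9 = -13)
√(-2561 + G(-40)) = √(-2561 - 13) = √(-2574) = 3*I*√286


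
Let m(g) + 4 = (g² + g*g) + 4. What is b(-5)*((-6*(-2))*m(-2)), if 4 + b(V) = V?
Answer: -864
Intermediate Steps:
m(g) = 2*g² (m(g) = -4 + ((g² + g*g) + 4) = -4 + ((g² + g²) + 4) = -4 + (2*g² + 4) = -4 + (4 + 2*g²) = 2*g²)
b(V) = -4 + V
b(-5)*((-6*(-2))*m(-2)) = (-4 - 5)*((-6*(-2))*(2*(-2)²)) = -108*2*4 = -108*8 = -9*96 = -864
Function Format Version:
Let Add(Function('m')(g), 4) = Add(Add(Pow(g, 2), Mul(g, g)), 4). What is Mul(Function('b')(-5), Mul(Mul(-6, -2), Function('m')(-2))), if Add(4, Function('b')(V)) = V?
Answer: -864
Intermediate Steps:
Function('m')(g) = Mul(2, Pow(g, 2)) (Function('m')(g) = Add(-4, Add(Add(Pow(g, 2), Mul(g, g)), 4)) = Add(-4, Add(Add(Pow(g, 2), Pow(g, 2)), 4)) = Add(-4, Add(Mul(2, Pow(g, 2)), 4)) = Add(-4, Add(4, Mul(2, Pow(g, 2)))) = Mul(2, Pow(g, 2)))
Function('b')(V) = Add(-4, V)
Mul(Function('b')(-5), Mul(Mul(-6, -2), Function('m')(-2))) = Mul(Add(-4, -5), Mul(Mul(-6, -2), Mul(2, Pow(-2, 2)))) = Mul(-9, Mul(12, Mul(2, 4))) = Mul(-9, Mul(12, 8)) = Mul(-9, 96) = -864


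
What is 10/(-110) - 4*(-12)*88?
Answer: 46463/11 ≈ 4223.9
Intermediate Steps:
10/(-110) - 4*(-12)*88 = 10*(-1/110) + 48*88 = -1/11 + 4224 = 46463/11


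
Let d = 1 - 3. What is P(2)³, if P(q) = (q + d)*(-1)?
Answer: 0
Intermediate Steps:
d = -2
P(q) = 2 - q (P(q) = (q - 2)*(-1) = (-2 + q)*(-1) = 2 - q)
P(2)³ = (2 - 1*2)³ = (2 - 2)³ = 0³ = 0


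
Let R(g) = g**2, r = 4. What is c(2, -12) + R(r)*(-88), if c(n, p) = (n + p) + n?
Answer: -1416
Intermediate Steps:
c(n, p) = p + 2*n
c(2, -12) + R(r)*(-88) = (-12 + 2*2) + 4**2*(-88) = (-12 + 4) + 16*(-88) = -8 - 1408 = -1416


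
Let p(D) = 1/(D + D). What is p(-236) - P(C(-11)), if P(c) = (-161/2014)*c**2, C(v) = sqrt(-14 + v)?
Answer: -950907/475304 ≈ -2.0006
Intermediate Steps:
P(c) = -161*c**2/2014 (P(c) = (-161*1/2014)*c**2 = -161*c**2/2014)
p(D) = 1/(2*D)
p(-236) - P(C(-11)) = (1/2)/(-236) - (-161)*(sqrt(-14 - 11))**2/2014 = (1/2)*(-1/236) - (-161)*(sqrt(-25))**2/2014 = -1/472 - (-161)*(5*I)**2/2014 = -1/472 - (-161)*(-25)/2014 = -1/472 - 1*4025/2014 = -1/472 - 4025/2014 = -950907/475304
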